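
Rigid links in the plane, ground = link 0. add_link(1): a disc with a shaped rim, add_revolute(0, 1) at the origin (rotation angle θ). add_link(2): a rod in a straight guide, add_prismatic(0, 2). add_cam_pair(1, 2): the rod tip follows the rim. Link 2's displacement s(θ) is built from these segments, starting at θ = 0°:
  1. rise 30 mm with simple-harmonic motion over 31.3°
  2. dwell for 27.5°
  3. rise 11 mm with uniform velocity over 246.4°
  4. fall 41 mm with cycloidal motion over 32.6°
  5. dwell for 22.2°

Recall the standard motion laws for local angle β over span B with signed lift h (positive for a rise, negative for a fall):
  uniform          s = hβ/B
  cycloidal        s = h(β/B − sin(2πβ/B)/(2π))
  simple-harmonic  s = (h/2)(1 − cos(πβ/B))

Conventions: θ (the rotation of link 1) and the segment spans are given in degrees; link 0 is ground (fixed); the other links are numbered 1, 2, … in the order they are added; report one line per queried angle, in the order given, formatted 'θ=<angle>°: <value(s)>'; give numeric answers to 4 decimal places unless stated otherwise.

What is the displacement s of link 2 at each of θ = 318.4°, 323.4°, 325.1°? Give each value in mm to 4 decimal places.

segment 1 (0° to 31.3°, simple-harmonic, h = 30) is passed completely: s = 0.0000 + (30) = 30.0000
segment 2 (31.3° to 58.8°, dwell): s unchanged at 30.0000
segment 3 (58.8° to 305.2°, uniform, h = 11) is passed completely: s = 30.0000 + (11) = 41.0000
θ = 318.4° falls in segment 4 (305.2° to 337.8°, cycloidal, h = -41): β = 318.4 − 305.2 = 13.2°, B = 32.6°; Δs = -41·(0.4049 − sin(2π·0.4049)/(2π)) = -12.9303; s = 41.0000 − 12.9303 = 28.0697
θ = 323.4° falls in segment 4 (305.2° to 337.8°, cycloidal, h = -41): β = 323.4 − 305.2 = 18.2°, B = 32.6°; Δs = -41·(0.5583 − sin(2π·0.5583)/(2π)) = -25.2261; s = 41.0000 − 25.2261 = 15.7739
θ = 325.1° falls in segment 4 (305.2° to 337.8°, cycloidal, h = -41): β = 325.1 − 305.2 = 19.9°, B = 32.6°; Δs = -41·(0.6104 − sin(2π·0.6104)/(2π)) = -29.2006; s = 41.0000 − 29.2006 = 11.7994

θ=318.4°: 28.0697
θ=323.4°: 15.7739
θ=325.1°: 11.7994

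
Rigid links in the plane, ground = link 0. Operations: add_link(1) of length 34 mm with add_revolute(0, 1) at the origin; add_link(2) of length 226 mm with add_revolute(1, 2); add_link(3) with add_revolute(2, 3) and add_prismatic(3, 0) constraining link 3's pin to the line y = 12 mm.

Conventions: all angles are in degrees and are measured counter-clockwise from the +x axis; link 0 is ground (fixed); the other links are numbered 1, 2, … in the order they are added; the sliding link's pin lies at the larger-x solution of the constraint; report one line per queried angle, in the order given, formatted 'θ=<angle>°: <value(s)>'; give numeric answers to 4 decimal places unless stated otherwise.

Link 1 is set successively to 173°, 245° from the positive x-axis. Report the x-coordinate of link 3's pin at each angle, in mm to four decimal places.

geometry: r = 34 mm, L = 226 mm, e = 12 mm
θ=173°: crank pin P = (r cos θ, r sin θ) = (-33.746569, 4.143558)
θ=173°: h = r sin θ − e = 4.143558 − 12 = -7.856442
θ=173°: x = r cos θ + √(L² − h²) = -33.746569 + 225.863402 = 192.116833
θ=245°: crank pin P = (r cos θ, r sin θ) = (-14.369021, -30.814465)
θ=245°: h = r sin θ − e = -30.814465 − 12 = -42.814465
θ=245°: x = r cos θ + √(L² − h²) = -14.369021 + 221.907462 = 207.538441

θ=173°: 192.1168
θ=245°: 207.5384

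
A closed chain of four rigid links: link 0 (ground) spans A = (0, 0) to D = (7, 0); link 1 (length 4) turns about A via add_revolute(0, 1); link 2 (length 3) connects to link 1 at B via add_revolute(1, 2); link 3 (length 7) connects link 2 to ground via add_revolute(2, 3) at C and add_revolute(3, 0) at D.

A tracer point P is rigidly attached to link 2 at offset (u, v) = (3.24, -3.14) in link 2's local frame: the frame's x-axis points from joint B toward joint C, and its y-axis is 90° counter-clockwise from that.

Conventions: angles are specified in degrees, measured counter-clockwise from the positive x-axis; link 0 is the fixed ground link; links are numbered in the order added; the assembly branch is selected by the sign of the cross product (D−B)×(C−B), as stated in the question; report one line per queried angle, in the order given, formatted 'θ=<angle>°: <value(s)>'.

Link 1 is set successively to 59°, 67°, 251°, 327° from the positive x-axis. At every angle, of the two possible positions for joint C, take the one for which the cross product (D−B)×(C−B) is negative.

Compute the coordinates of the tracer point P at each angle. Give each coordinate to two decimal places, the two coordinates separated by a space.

A=(0,0), D=(7.00,0)
θ=59°: B = A + 4.00·(cos59°, sin59°) = (2.0602, 3.4287)
θ=59°: |BD| = 6.0131
θ=59°: circle(B,3.00) ∩ circle(D,7.00): a=-0.3195, h=2.9829
θ=59°:   candidates: C₊=(3.4986,6.0613) cross=17.937; C₋=(0.0968,1.1603) cross=-17.937
θ=59°:   branch - wants cross < 0 → take C=(0.0968,1.1603) (cross=-17.937)
θ=59°: ex = (C−B)/|BC| = (-0.6544,-0.7561); ey = (0.7561,-0.6544)
θ=59°: P = B + 3.24·ex + -3.14·ey = (-2.4344,3.0338)
θ=67°: B = A + 4.00·(cos67°, sin67°) = (1.5629, 3.6820)
θ=67°: |BD| = 6.5665
θ=67°: circle(B,3.00) ∩ circle(D,7.00): a=0.2375, h=2.9906
θ=67°:   candidates: C₊=(3.4365,6.0251) cross=19.638; C₋=(0.0827,1.0726) cross=-19.638
θ=67°:   branch - wants cross < 0 → take C=(0.0827,1.0726) (cross=-19.638)
θ=67°: ex = (C−B)/|BC| = (-0.4934,-0.8698); ey = (0.8698,-0.4934)
θ=67°: P = B + 3.24·ex + -3.14·ey = (-2.7669,2.4132)
θ=251°: B = A + 4.00·(cos251°, sin251°) = (-1.3023, -3.7821)
θ=251°: |BD| = 9.1231
θ=251°: circle(B,3.00) ∩ circle(D,7.00): a=2.3693, h=1.8402
θ=251°:   candidates: C₊=(0.0910,-1.1253) cross=16.788; C₋=(1.6167,-4.4744) cross=-16.788
θ=251°:   branch - wants cross < 0 → take C=(1.6167,-4.4744) (cross=-16.788)
θ=251°: ex = (C−B)/|BC| = (0.9730,-0.2308); ey = (0.2308,0.9730)
θ=251°: P = B + 3.24·ex + -3.14·ey = (1.1256,-7.5851)
θ=327°: B = A + 4.00·(cos327°, sin327°) = (3.3547, -2.1786)
θ=327°: |BD| = 4.2467
θ=327°: circle(B,3.00) ∩ circle(D,7.00): a=-2.5862, h=1.5204
θ=327°:   candidates: C₊=(0.3548,-2.2002) cross=6.457; C₋=(1.9147,-4.8104) cross=-6.457
θ=327°:   branch - wants cross < 0 → take C=(1.9147,-4.8104) (cross=-6.457)
θ=327°: ex = (C−B)/|BC| = (-0.4800,-0.8773); ey = (0.8773,-0.4800)
θ=327°: P = B + 3.24·ex + -3.14·ey = (-0.9551,-3.5137)

θ=59°: -2.43 3.03
θ=67°: -2.77 2.41
θ=251°: 1.13 -7.59
θ=327°: -0.96 -3.51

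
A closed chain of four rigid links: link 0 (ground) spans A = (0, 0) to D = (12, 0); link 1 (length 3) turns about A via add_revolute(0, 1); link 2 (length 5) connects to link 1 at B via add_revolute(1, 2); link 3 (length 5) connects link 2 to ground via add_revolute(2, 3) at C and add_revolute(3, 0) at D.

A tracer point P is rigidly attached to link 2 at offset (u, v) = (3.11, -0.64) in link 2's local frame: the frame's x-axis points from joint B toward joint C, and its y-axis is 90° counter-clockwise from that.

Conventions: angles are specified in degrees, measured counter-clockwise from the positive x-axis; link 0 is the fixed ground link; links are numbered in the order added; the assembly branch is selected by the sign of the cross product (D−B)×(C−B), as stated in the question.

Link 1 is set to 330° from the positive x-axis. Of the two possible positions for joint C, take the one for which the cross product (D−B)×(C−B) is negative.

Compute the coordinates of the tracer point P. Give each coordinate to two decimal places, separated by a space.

A=(0,0), D=(12.00,0)
B = A + 3.00·(cos330°, sin330°) = (2.5981, -1.5000)
|BD| = 9.5208
circle(B,5.00) ∩ circle(D,5.00): a=4.7604, h=1.5292
  candidates: C₊=(7.0581,0.7601) cross=14.559; C₋=(7.5400,-2.2601) cross=-14.559
  branch - wants cross < 0 → take C=(7.5400,-2.2601) (cross=-14.559)
ex = (C−B)/|BC| = (0.9884,-0.1520); ey = (0.1520,0.9884)
P = B + 3.11·ex + -0.64·ey = (5.5746,-2.6053)

5.57 -2.61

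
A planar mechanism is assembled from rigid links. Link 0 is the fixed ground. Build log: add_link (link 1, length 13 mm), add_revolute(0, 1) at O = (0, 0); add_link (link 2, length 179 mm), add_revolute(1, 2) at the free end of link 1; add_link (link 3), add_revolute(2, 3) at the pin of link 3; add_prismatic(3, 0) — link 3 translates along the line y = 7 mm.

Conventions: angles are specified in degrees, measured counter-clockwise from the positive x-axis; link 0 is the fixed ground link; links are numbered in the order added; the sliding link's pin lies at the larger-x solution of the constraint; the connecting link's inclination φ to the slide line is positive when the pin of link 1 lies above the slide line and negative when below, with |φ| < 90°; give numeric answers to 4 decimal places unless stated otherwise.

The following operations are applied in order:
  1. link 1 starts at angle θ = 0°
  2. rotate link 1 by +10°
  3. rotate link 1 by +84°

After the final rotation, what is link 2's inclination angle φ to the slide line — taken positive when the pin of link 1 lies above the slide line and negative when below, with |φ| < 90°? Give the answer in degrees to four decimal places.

geometry: r = 13 mm, L = 179 mm, e = 7 mm; θ starts at 0°
rotate link 1 by +10°: θ ← 0° +10° = 10°
rotate link 1 by +84°: θ ← 10° +84° = 94°
h = r sin θ − e = 12.968333 − 7 = 5.968333
sin φ = h / L = 5.968333 / 179 = 0.03334264
φ = arcsin(0.03334264) = 1.910747°

1.9107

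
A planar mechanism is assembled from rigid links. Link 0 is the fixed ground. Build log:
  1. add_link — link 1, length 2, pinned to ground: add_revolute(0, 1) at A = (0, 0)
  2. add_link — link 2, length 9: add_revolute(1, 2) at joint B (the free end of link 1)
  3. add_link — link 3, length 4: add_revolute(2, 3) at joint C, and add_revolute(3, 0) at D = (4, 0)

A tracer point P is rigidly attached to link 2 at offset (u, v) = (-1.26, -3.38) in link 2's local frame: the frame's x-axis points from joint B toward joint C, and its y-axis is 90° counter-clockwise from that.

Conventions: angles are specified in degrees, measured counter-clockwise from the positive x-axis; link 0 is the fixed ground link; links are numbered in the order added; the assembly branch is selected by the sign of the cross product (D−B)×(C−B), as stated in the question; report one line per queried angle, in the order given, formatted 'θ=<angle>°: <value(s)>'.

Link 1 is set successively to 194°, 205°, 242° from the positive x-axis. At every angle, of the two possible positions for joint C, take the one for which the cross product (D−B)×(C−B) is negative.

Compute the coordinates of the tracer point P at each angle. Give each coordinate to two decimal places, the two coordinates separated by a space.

A=(0,0), D=(4.00,0)
θ=194°: B = A + 2.00·(cos194°, sin194°) = (-1.9406, -0.4838)
θ=194°: |BD| = 5.9603
θ=194°: circle(B,9.00) ∩ circle(D,4.00): a=8.4329, h=3.1442
θ=194°:   candidates: C₊=(6.2092,3.3346) cross=18.740; C₋=(6.7197,-2.9331) cross=-18.740
θ=194°:   branch - wants cross < 0 → take C=(6.7197,-2.9331) (cross=-18.740)
θ=194°: ex = (C−B)/|BC| = (0.9623,-0.2721); ey = (0.2721,0.9623)
θ=194°: P = B + -1.26·ex + -3.38·ey = (-4.0729,-3.3934)
θ=205°: B = A + 2.00·(cos205°, sin205°) = (-1.8126, -0.8452)
θ=205°: |BD| = 5.8737
θ=205°: circle(B,9.00) ∩ circle(D,4.00): a=8.4700, h=3.0430
θ=205°:   candidates: C₊=(6.1313,3.3849) cross=17.874; C₋=(7.0071,-2.6377) cross=-17.874
θ=205°:   branch - wants cross < 0 → take C=(7.0071,-2.6377) (cross=-17.874)
θ=205°: ex = (C−B)/|BC| = (0.9800,-0.1992); ey = (0.1992,0.9800)
θ=205°: P = B + -1.26·ex + -3.38·ey = (-3.7205,-3.9066)
θ=242°: B = A + 2.00·(cos242°, sin242°) = (-0.9389, -1.7659)
θ=242°: |BD| = 5.2451
θ=242°: circle(B,9.00) ∩ circle(D,4.00): a=8.8188, h=1.7970
θ=242°:   candidates: C₊=(6.7600,2.8952) cross=9.425; C₋=(7.9700,-0.4889) cross=-9.425
θ=242°:   branch - wants cross < 0 → take C=(7.9700,-0.4889) (cross=-9.425)
θ=242°: ex = (C−B)/|BC| = (0.9899,0.1419); ey = (-0.1419,0.9899)
θ=242°: P = B + -1.26·ex + -3.38·ey = (-1.7066,-5.2905)

θ=194°: -4.07 -3.39
θ=205°: -3.72 -3.91
θ=242°: -1.71 -5.29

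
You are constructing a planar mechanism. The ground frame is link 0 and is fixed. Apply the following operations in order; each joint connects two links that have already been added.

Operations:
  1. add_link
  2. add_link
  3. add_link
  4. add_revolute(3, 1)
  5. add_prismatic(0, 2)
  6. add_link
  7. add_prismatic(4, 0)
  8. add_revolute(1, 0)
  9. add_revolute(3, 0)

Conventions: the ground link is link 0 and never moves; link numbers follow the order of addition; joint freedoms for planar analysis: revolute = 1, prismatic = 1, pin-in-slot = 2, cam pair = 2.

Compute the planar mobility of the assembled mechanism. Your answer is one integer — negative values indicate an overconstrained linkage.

link 0 = ground. State L|J1|J2 = 1|0|0
+link1  2|0|0
+link2  3|0|0
+link3  4|0|0
R(3,1) f=1→J1  4|1|0
P(0,2) f=1→J1  4|2|0
+link4  5|2|0
P(4,0) f=1→J1  5|3|0
R(1,0) f=1→J1  5|4|0
R(3,0) f=1→J1  5|5|0
M = 3(5−1)−2·5−0 = 12−10−0 = 2

M = 2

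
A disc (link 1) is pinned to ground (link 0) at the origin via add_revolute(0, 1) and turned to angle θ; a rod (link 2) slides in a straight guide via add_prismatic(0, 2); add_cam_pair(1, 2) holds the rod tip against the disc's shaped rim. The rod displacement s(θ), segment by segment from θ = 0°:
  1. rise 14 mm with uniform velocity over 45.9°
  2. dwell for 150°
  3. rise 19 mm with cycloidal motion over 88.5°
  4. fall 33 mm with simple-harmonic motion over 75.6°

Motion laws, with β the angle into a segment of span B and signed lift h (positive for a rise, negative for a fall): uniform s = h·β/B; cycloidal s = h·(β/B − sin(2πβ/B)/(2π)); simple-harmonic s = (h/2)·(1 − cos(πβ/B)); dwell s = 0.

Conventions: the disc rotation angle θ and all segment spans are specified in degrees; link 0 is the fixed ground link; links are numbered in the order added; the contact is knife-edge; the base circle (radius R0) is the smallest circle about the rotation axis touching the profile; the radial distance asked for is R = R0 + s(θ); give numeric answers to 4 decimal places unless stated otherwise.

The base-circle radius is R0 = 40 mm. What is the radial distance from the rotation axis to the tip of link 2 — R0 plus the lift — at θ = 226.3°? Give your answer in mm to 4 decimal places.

segment 1 (0° to 45.9°, uniform, h = 14) is passed completely: s = 0.0000 + (14) = 14.0000
segment 2 (45.9° to 195.9°, dwell): s unchanged at 14.0000
θ = 226.3° falls in segment 3 (195.9° to 284.4°, cycloidal, h = 19): β = 226.3 − 195.9 = 30.4°, B = 88.5°; Δs = 19·(0.3435 − sin(2π·0.3435)/(2π)) = 4.0096; s = 14.0000 + 4.0096 = 18.0096
R = R0 + s = 40 + 18.0096 = 58.0096

58.0096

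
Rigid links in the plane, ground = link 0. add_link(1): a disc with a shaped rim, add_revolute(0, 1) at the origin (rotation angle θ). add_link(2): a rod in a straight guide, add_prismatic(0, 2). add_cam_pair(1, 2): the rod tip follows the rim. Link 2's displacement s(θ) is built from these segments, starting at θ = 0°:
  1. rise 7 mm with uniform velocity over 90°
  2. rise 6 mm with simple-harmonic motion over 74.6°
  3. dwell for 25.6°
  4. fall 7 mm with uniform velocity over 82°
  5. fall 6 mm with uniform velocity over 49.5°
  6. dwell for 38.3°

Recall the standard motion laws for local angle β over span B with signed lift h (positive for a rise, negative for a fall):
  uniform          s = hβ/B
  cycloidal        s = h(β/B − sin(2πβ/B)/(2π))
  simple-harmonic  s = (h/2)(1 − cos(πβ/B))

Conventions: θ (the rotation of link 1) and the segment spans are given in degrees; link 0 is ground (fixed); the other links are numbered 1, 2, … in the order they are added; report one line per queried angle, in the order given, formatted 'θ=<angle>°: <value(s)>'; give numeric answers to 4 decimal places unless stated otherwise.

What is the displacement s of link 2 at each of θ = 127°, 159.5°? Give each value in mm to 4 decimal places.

segment 1 (0° to 90°, uniform, h = 7) is passed completely: s = 0.0000 + (7) = 7.0000
θ = 127° falls in segment 2 (90° to 164.6°, simple-harmonic, h = 6): β = 127 − 90 = 37°, B = 74.6°; Δs = 6/2·(1 − cos(π·0.4960)) = 2.9621; s = 7.0000 + 2.9621 = 9.9621
θ = 159.5° falls in segment 2 (90° to 164.6°, simple-harmonic, h = 6): β = 159.5 − 90 = 69.5°, B = 74.6°; Δs = 6/2·(1 − cos(π·0.9316)) = 5.9311; s = 7.0000 + 5.9311 = 12.9311

θ=127°: 9.9621
θ=159.5°: 12.9311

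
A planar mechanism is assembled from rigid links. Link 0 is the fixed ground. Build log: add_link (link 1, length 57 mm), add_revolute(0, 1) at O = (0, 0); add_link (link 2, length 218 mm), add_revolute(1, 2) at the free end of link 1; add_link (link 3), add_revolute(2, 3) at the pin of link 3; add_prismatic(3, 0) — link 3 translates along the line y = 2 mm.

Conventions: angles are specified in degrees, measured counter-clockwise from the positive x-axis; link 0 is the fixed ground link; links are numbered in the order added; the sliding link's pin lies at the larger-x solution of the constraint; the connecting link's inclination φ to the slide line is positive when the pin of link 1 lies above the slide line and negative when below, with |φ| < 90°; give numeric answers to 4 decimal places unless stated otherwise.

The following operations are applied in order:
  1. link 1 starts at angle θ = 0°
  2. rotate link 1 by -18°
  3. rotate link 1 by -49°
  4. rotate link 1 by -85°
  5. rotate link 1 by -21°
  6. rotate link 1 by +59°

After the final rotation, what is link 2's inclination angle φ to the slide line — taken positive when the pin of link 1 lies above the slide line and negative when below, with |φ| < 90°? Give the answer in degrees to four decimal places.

geometry: r = 57 mm, L = 218 mm, e = 2 mm; θ starts at 0°
rotate link 1 by -18°: θ ← 0° -18° = -18°
rotate link 1 by -49°: θ ← -18° -49° = -67°
rotate link 1 by -85°: θ ← -67° -85° = -152°
rotate link 1 by -21°: θ ← -152° -21° = -173°
rotate link 1 by +59°: θ ← -173° +59° = -114°
h = r sin θ − e = -52.072091 − 2 = -54.072091
sin φ = h / L = -54.072091 / 218 = -0.24803712
φ = arcsin(-0.24803712) = -14.361389°

-14.3614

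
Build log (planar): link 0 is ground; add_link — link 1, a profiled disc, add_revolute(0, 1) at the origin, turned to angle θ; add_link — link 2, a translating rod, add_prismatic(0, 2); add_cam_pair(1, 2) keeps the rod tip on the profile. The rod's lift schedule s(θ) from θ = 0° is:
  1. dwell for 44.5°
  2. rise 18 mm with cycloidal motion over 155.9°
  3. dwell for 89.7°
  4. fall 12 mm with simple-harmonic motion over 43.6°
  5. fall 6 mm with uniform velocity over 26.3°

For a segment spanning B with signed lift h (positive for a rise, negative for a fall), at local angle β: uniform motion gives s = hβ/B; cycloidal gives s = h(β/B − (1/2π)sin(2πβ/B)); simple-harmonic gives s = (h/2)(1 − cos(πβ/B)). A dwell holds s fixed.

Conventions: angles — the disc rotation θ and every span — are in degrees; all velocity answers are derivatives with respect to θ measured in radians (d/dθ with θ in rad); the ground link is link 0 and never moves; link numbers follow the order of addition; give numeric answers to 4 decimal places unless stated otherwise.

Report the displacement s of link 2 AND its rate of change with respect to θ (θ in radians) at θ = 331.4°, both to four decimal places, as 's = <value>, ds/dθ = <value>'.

seg 1 [0°–44.5°] dwell: s stays 0.0000
seg 2 [44.5°–200.4°] cycloidal, h=18: full span → s += 18 → s = 18.0000
seg 3 [200.4°–290.1°] dwell: s stays 18.0000
seg 4 [290.1°–333.7°] simple-harmonic, h=-12: θ=331.4° here. β=41.3, B=43.6. -12/2·(1 − cos(π·0.9472)) = -11.9178 → s = 6.0822
velocity in seg [290.1°–333.7°] (simple-harmonic), θ in radians: β = 41.3° = 0.7208 rad, B = 43.6° = 0.7610 rad; ds/dθ = (πh/(2B)) sin(πβ/B) = (π·(-12)/(2·0.7610)) sin(π·0.9472) = -4.086379 mm/rad

s = 6.0822, ds/dθ = -4.0864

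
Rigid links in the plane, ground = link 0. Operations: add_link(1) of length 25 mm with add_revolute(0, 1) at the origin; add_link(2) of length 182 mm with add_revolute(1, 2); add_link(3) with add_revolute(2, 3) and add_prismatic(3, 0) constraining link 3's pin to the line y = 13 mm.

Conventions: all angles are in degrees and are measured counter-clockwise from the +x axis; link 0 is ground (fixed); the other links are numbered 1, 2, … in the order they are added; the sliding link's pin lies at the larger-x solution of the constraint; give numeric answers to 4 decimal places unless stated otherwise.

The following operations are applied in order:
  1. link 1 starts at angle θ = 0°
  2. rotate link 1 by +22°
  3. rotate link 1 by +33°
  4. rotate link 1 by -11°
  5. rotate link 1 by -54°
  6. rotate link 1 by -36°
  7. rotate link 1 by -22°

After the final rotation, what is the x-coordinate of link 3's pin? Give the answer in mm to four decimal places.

geometry: r = 25 mm, L = 182 mm, e = 13 mm; θ starts at 0°
rotate link 1 by +22°: θ ← 0° +22° = 22°
rotate link 1 by +33°: θ ← 22° +33° = 55°
rotate link 1 by -11°: θ ← 55° -11° = 44°
rotate link 1 by -54°: θ ← 44° -54° = -10°
rotate link 1 by -36°: θ ← -10° -36° = -46°
rotate link 1 by -22°: θ ← -46° -22° = -68°
crank pin P = (r cos θ, r sin θ) = (9.365165, -23.179596)
h = r sin θ − e = -23.179596 − 13 = -36.179596
x = r cos θ + √(L² − h²) = 9.365165 + 178.367701 = 187.732866

187.7329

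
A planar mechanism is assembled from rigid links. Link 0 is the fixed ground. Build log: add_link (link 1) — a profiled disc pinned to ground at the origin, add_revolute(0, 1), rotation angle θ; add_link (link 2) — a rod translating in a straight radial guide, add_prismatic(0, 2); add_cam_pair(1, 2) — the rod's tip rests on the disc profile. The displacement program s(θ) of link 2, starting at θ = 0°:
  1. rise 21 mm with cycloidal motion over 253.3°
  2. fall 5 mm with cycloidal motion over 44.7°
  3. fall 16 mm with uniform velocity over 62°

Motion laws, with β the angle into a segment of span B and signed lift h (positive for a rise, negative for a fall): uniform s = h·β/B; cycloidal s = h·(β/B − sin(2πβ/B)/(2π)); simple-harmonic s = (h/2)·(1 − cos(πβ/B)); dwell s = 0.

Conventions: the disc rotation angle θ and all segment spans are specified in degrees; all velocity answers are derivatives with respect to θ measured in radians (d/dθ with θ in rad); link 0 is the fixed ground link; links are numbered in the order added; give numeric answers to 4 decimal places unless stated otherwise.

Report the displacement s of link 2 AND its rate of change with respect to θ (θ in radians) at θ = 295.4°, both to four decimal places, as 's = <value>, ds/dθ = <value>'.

seg 1 [0°–253.3°] cycloidal, h=21: full span → s += 21 → s = 21.0000
seg 2 [253.3°–298°] cycloidal, h=-5: θ=295.4° here. β=42.1, B=44.7. -5·(0.9418 − sin(2π·0.9418)/(2π)) = -4.9936 → s = 16.0064
velocity in seg [253.3°–298°] (cycloidal), θ in radians: β = 42.1° = 0.7348 rad, B = 44.7° = 0.7802 rad; ds/dθ = (h/B)(1 − cos(2πβ/B)) = ((-5)/0.7802)(1 − cos(2π·0.9418)) = -0.423260 mm/rad

s = 16.0064, ds/dθ = -0.4233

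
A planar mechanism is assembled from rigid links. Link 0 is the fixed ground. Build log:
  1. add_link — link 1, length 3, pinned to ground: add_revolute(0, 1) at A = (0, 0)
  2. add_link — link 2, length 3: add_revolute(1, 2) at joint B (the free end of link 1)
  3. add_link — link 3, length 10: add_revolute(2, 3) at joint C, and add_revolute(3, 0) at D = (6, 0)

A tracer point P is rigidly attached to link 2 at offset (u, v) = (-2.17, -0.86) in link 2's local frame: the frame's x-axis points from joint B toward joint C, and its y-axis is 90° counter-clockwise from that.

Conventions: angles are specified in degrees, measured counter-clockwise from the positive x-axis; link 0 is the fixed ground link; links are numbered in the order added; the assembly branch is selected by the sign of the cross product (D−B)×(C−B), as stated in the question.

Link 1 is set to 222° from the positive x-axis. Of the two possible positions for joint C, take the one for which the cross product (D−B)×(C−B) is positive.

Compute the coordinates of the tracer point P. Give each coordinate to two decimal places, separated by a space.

A=(0,0), D=(6.00,0)
B = A + 3.00·(cos222°, sin222°) = (-2.2294, -2.0074)
|BD| = 8.4707
circle(B,3.00) ∩ circle(D,10.00): a=-1.1361, h=2.7766
  candidates: C₊=(-3.9911,0.4209) cross=23.520; C₋=(-2.6752,-4.9741) cross=-23.520
  branch + wants cross > 0 → take C=(-3.9911,0.4209) (cross=23.520)
ex = (C−B)/|BC| = (-0.5872,0.8094); ey = (-0.8094,-0.5872)
P = B + -2.17·ex + -0.86·ey = (-0.2590,-3.2588)

-0.26 -3.26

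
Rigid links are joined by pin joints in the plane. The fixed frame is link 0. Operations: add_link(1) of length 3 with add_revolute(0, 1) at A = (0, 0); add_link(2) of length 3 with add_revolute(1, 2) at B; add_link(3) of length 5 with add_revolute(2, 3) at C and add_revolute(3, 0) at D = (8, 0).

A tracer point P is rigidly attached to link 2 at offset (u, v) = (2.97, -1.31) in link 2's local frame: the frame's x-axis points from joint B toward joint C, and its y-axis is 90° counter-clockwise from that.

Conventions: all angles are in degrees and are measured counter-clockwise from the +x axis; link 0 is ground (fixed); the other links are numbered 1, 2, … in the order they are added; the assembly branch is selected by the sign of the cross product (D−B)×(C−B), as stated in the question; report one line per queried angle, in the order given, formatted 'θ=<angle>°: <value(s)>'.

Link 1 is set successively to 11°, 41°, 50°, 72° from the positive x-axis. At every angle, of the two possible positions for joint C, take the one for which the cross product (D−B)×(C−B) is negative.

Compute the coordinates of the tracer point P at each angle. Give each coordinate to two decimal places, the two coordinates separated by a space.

A=(0,0), D=(8.00,0)
θ=11°: B = A + 3.00·(cos11°, sin11°) = (2.9449, 0.5724)
θ=11°: |BD| = 5.0874
θ=11°: circle(B,3.00) ∩ circle(D,5.00): a=0.9712, h=2.8384
θ=11°:   candidates: C₊=(4.2293,3.2836) cross=14.440; C₋=(3.5905,-2.3573) cross=-14.440
θ=11°:   branch - wants cross < 0 → take C=(3.5905,-2.3573) (cross=-14.440)
θ=11°: ex = (C−B)/|BC| = (0.2152,-0.9766); ey = (0.9766,0.2152)
θ=11°: P = B + 2.97·ex + -1.31·ey = (2.3048,-2.6099)
θ=41°: B = A + 3.00·(cos41°, sin41°) = (2.2641, 1.9682)
θ=41°: |BD| = 6.0642
θ=41°: circle(B,3.00) ∩ circle(D,5.00): a=1.7128, h=2.4630
θ=41°:   candidates: C₊=(4.6836,3.7419) cross=14.936; C₋=(3.0849,-0.9174) cross=-14.936
θ=41°:   branch - wants cross < 0 → take C=(3.0849,-0.9174) (cross=-14.936)
θ=41°: ex = (C−B)/|BC| = (0.2736,-0.9618); ey = (0.9618,0.2736)
θ=41°: P = B + 2.97·ex + -1.31·ey = (1.8166,-1.2469)
θ=50°: B = A + 3.00·(cos50°, sin50°) = (1.9284, 2.2981)
θ=50°: |BD| = 6.4920
θ=50°: circle(B,3.00) ∩ circle(D,5.00): a=2.0137, h=2.2237
θ=50°:   candidates: C₊=(4.5989,3.6650) cross=14.436; C₋=(3.0245,-0.4944) cross=-14.436
θ=50°:   branch - wants cross < 0 → take C=(3.0245,-0.4944) (cross=-14.436)
θ=50°: ex = (C−B)/|BC| = (0.3654,-0.9309); ey = (0.9309,0.3654)
θ=50°: P = B + 2.97·ex + -1.31·ey = (1.7941,-0.9452)
θ=72°: B = A + 3.00·(cos72°, sin72°) = (0.9271, 2.8532)
θ=72°: |BD| = 7.6267
θ=72°: circle(B,3.00) ∩ circle(D,5.00): a=2.7644, h=1.1653
θ=72°:   candidates: C₊=(3.9267,2.8997) cross=8.887; C₋=(3.0548,0.7383) cross=-8.887
θ=72°:   branch - wants cross < 0 → take C=(3.0548,0.7383) (cross=-8.887)
θ=72°: ex = (C−B)/|BC| = (0.7093,-0.7050); ey = (0.7050,0.7093)
θ=72°: P = B + 2.97·ex + -1.31·ey = (2.1100,-0.1697)

θ=11°: 2.30 -2.61
θ=41°: 1.82 -1.25
θ=50°: 1.79 -0.95
θ=72°: 2.11 -0.17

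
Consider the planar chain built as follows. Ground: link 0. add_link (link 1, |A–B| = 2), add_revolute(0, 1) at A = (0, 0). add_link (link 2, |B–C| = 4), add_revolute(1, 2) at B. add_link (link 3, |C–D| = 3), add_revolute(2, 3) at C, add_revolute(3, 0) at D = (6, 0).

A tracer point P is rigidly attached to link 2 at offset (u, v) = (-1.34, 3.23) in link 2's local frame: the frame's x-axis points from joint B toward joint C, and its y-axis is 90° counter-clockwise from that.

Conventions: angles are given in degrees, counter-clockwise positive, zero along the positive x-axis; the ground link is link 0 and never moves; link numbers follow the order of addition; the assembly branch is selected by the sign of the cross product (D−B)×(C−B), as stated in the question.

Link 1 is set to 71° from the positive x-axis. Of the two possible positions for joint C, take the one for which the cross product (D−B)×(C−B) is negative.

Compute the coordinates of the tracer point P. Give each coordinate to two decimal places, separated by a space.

A=(0,0), D=(6.00,0)
B = A + 2.00·(cos71°, sin71°) = (0.6511, 1.8910)
|BD| = 5.6733
circle(B,4.00) ∩ circle(D,3.00): a=3.4536, h=2.0181
  candidates: C₊=(4.5799,2.6426) cross=11.449; C₋=(3.2345,-1.1628) cross=-11.449
  branch - wants cross < 0 → take C=(3.2345,-1.1628) (cross=-11.449)
ex = (C−B)/|BC| = (0.6458,-0.7635); ey = (0.7635,0.6458)
P = B + -1.34·ex + 3.23·ey = (2.2517,5.0002)

2.25 5.00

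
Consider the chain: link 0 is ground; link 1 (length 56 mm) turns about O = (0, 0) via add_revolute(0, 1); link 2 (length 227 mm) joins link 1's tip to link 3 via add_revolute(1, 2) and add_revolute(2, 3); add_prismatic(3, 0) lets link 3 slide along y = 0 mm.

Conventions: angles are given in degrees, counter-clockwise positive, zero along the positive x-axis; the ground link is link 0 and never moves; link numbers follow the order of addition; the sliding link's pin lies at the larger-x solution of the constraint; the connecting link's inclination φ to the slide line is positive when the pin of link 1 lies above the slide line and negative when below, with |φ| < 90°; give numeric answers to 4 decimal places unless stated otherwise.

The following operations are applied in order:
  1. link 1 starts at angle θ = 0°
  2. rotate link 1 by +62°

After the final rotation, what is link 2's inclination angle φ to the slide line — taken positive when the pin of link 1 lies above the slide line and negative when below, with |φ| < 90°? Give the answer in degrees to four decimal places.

geometry: r = 56 mm, L = 227 mm, e = 0 mm; θ starts at 0°
rotate link 1 by +62°: θ ← 0° +62° = 62°
h = r sin θ − e = 49.445065 − 0 = 49.445065
sin φ = h / L = 49.445065 / 227 = 0.21781967
φ = arcsin(0.21781967) = 12.581004°

12.5810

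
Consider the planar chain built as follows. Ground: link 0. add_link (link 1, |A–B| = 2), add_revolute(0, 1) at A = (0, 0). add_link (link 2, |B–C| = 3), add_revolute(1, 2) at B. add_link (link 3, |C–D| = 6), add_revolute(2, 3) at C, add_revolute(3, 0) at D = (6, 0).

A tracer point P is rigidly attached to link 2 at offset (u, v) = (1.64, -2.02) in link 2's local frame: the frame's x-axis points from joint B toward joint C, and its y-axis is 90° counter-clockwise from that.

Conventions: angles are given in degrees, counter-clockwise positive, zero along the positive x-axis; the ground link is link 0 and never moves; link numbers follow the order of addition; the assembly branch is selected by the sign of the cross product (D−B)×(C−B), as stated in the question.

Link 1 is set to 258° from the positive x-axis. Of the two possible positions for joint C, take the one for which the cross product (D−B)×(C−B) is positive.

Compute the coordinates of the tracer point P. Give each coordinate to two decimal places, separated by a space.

A=(0,0), D=(6.00,0)
B = A + 2.00·(cos258°, sin258°) = (-0.4158, -1.9563)
|BD| = 6.7074
circle(B,3.00) ∩ circle(D,6.00): a=1.3410, h=2.6836
  candidates: C₊=(0.0842,1.0017) cross=18.000; C₋=(1.6496,-4.1321) cross=-18.000
  branch + wants cross > 0 → take C=(0.0842,1.0017) (cross=18.000)
ex = (C−B)/|BC| = (0.1667,0.9860); ey = (-0.9860,0.1667)
P = B + 1.64·ex + -2.02·ey = (1.8493,-0.6759)

1.85 -0.68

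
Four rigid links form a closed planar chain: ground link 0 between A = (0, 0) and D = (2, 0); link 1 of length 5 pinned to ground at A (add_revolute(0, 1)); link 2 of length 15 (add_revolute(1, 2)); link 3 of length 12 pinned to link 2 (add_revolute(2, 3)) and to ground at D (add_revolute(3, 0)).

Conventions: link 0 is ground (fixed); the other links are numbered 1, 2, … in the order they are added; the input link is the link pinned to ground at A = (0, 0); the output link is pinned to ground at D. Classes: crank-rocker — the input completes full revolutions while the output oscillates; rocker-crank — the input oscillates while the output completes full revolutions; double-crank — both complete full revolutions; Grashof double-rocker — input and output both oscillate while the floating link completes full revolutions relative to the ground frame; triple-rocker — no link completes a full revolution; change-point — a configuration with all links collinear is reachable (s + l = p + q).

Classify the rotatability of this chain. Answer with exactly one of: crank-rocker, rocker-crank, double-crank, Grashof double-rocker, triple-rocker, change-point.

lengths: ground=2, input=5, coupler=15, output=12
sorted: s=2 (shortest), l=15 (longest), p+q=17
s + l = 17 vs p + q = 17
s + l = p + q → change-point (collinear configuration reachable)

change-point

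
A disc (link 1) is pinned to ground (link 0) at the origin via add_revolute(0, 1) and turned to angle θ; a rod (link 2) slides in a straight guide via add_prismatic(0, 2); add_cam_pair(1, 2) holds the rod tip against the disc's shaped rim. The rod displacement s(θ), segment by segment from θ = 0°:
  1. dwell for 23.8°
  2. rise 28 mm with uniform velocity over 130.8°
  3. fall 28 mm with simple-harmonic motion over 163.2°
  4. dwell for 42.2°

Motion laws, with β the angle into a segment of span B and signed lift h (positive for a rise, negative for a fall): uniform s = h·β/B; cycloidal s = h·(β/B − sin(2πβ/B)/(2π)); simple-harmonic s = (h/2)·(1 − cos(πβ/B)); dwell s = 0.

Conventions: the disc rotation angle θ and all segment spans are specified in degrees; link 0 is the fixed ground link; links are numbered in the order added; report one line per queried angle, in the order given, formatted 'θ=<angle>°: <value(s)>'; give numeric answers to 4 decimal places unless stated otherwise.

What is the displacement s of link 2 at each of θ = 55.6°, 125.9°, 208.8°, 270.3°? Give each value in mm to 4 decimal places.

segment 1 (0° to 23.8°, dwell): s unchanged at 0.0000
θ = 55.6° falls in segment 2 (23.8° to 154.6°, uniform, h = 28): β = 55.6 − 23.8 = 31.8°, B = 130.8°; Δs = 28·31.8/130.8 = 6.8073; s = 0.0000 + 6.8073 = 6.8073
θ = 125.9° falls in segment 2 (23.8° to 154.6°, uniform, h = 28): β = 125.9 − 23.8 = 102.1°, B = 130.8°; Δs = 28·102.1/130.8 = 21.8563; s = 0.0000 + 21.8563 = 21.8563
segment 2 (23.8° to 154.6°, uniform, h = 28) is passed completely: s = 0.0000 + (28) = 28.0000
θ = 208.8° falls in segment 3 (154.6° to 317.8°, simple-harmonic, h = -28): β = 208.8 − 154.6 = 54.2°, B = 163.2°; Δs = -28/2·(1 − cos(π·0.3321)) = -6.9534; s = 28.0000 − 6.9534 = 21.0466
θ = 270.3° falls in segment 3 (154.6° to 317.8°, simple-harmonic, h = -28): β = 270.3 − 154.6 = 115.7°, B = 163.2°; Δs = -28/2·(1 − cos(π·0.7089)) = -22.5440; s = 28.0000 − 22.5440 = 5.4560

θ=55.6°: 6.8073
θ=125.9°: 21.8563
θ=208.8°: 21.0466
θ=270.3°: 5.4560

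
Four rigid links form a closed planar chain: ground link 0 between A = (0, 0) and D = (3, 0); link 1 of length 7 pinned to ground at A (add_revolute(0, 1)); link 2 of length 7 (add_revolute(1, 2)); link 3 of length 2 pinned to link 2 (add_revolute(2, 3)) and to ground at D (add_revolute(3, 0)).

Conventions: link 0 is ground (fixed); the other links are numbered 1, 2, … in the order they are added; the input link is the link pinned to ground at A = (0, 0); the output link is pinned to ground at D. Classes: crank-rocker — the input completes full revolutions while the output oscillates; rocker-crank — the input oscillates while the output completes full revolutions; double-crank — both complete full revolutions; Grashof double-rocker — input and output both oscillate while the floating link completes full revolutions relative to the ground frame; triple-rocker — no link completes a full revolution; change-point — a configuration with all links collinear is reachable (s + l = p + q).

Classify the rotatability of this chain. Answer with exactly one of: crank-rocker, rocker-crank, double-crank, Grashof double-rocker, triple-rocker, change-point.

lengths: ground=3, input=7, coupler=7, output=2
sorted: s=2 (shortest), l=7 (longest), p+q=10
s + l = 9 vs p + q = 10
s + l < p + q (Grashof) with shortest = output link → rocker-crank

rocker-crank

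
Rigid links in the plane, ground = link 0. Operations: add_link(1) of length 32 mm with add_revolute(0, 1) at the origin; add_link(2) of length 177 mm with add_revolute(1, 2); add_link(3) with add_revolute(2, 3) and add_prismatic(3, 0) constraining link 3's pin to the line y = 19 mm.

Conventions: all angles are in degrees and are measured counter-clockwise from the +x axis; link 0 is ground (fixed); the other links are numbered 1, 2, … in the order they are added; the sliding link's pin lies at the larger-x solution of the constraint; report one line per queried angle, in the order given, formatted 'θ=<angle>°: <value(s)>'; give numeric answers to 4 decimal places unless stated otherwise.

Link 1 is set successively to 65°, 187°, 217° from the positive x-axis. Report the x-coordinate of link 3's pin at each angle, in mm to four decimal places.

geometry: r = 32 mm, L = 177 mm, e = 19 mm
θ=65°: crank pin P = (r cos θ, r sin θ) = (13.523784, 29.001849)
θ=65°: h = r sin θ − e = 29.001849 − 19 = 10.001849
θ=65°: x = r cos θ + √(L² − h²) = 13.523784 + 176.717184 = 190.240968
θ=187°: crank pin P = (r cos θ, r sin θ) = (-31.761477, -3.899819)
θ=187°: h = r sin θ − e = -3.899819 − 19 = -22.899819
θ=187°: x = r cos θ + √(L² − h²) = -31.761477 + 175.512388 = 143.750911
θ=217°: crank pin P = (r cos θ, r sin θ) = (-25.556336, -19.258081)
θ=217°: h = r sin θ − e = -19.258081 − 19 = -38.258081
θ=217°: x = r cos θ + √(L² − h²) = -25.556336 + 172.815854 = 147.259517

θ=65°: 190.2410
θ=187°: 143.7509
θ=217°: 147.2595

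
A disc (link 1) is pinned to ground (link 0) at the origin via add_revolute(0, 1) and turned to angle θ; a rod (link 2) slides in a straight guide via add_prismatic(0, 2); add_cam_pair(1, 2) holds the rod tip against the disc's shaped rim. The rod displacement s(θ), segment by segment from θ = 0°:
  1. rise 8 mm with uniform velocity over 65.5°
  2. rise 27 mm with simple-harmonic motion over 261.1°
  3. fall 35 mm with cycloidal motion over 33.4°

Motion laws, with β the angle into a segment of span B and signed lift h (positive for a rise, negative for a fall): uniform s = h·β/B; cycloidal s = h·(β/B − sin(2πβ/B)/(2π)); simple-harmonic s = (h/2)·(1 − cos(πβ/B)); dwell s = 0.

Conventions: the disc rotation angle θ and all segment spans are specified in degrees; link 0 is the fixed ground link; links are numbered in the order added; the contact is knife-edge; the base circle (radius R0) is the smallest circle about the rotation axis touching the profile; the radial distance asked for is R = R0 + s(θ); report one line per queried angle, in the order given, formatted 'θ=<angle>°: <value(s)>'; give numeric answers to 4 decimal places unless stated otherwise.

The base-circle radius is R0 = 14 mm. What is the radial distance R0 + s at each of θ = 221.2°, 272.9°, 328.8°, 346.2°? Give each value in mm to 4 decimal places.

segment 1 (0° to 65.5°, uniform, h = 8) is passed completely: s = 0.0000 + (8) = 8.0000
θ = 221.2° falls in segment 2 (65.5° to 326.6°, simple-harmonic, h = 27): β = 221.2 − 65.5 = 155.7°, B = 261.1°; Δs = 27/2·(1 − cos(π·0.5963)) = 17.5231; s = 8.0000 + 17.5231 = 25.5231
θ = 272.9° falls in segment 2 (65.5° to 326.6°, simple-harmonic, h = 27): β = 272.9 − 65.5 = 207.4°, B = 261.1°; Δs = 27/2·(1 − cos(π·0.7943)) = 24.2787; s = 8.0000 + 24.2787 = 32.2787
segment 2 (65.5° to 326.6°, simple-harmonic, h = 27) is passed completely: s = 8.0000 + (27) = 35.0000
θ = 328.8° falls in segment 3 (326.6° to 360°, cycloidal, h = -35): β = 328.8 − 326.6 = 2.2°, B = 33.4°; Δs = -35·(0.0659 − sin(2π·0.0659)/(2π)) = -0.0653; s = 35.0000 − 0.0653 = 34.9347
θ = 346.2° falls in segment 3 (326.6° to 360°, cycloidal, h = -35): β = 346.2 − 326.6 = 19.6°, B = 33.4°; Δs = -35·(0.5868 − sin(2π·0.5868)/(2π)) = -23.4293; s = 35.0000 − 23.4293 = 11.5707
θ=221.2°: R = R0 + s = 14 + 25.5231 = 39.5231
θ=272.9°: R = R0 + s = 14 + 32.2787 = 46.2787
θ=328.8°: R = R0 + s = 14 + 34.9347 = 48.9347
θ=346.2°: R = R0 + s = 14 + 11.5707 = 25.5707

θ=221.2°: 39.5231
θ=272.9°: 46.2787
θ=328.8°: 48.9347
θ=346.2°: 25.5707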